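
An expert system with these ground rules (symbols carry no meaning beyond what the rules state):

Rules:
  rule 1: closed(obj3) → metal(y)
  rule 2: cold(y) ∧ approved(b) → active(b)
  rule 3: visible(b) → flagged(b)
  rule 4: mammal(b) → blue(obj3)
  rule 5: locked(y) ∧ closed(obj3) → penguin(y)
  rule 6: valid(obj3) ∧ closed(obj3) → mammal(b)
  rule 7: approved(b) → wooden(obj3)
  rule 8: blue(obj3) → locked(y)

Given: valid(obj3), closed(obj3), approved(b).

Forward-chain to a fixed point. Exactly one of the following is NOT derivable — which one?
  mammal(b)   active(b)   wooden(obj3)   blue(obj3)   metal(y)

Round 1: rule 1 [closed(obj3) → metal(y)]; rule 6 [valid(obj3) ∧ closed(obj3) → mammal(b)]; rule 7 [approved(b) → wooden(obj3)]. Adds metal(y), mammal(b), wooden(obj3).
Round 2: rule 4 [mammal(b) → blue(obj3)]. Adds blue(obj3).
Round 3: rule 8 [blue(obj3) → locked(y)]. Adds locked(y).
Round 4: rule 5 [locked(y) ∧ closed(obj3) → penguin(y)]. Adds penguin(y).
Derived: wooden(obj3) (round 1), mammal(b) (round 1), blue(obj3) (round 2), metal(y) (round 1). active(b) never appears in any round.

active(b)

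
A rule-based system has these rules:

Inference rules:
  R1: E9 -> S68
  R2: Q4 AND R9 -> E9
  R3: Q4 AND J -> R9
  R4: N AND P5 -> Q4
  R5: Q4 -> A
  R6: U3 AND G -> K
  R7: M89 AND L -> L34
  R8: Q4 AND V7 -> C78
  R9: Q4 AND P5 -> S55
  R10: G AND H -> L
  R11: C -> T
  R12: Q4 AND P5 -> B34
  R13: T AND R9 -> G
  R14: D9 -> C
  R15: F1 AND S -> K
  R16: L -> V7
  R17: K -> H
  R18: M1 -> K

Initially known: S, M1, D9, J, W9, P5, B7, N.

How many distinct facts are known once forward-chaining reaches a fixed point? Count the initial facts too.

Round 1 — R4, R14, R18, derive Q4, C, K.
Round 2 — R3, R5, R9, R11, R12, R17, derive R9, A, S55, T, B34, H.
Round 3 — R2, R13, derive E9, G.
Round 4 — R1, R10, derive S68, L.
Round 5 — R16, derive V7.
Round 6 — R8, derive C78.
Closure: {A, B34, B7, C, C78, D9, E9, G, H, J, K, L, M1, N, P5, Q4, R9, S, S55, S68, T, V7, W9} — 23 facts.

23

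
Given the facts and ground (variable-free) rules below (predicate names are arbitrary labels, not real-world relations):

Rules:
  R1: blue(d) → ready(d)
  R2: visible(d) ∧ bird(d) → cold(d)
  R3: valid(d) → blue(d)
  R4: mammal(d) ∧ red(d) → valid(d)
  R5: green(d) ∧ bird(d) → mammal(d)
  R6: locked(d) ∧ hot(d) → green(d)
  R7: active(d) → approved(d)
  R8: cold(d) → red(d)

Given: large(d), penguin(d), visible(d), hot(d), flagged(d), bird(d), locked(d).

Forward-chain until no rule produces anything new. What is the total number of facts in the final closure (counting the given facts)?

14

Round 1 fires R2, R6, giving cold(d), green(d).
Round 2 fires R5, R8, giving mammal(d), red(d).
Round 3 fires R4, giving valid(d).
Round 4 fires R3, giving blue(d).
Round 5 fires R1, giving ready(d).
Closure: {bird(d), blue(d), cold(d), flagged(d), green(d), hot(d), large(d), locked(d), mammal(d), penguin(d), ready(d), red(d), valid(d), visible(d)} — 14 facts.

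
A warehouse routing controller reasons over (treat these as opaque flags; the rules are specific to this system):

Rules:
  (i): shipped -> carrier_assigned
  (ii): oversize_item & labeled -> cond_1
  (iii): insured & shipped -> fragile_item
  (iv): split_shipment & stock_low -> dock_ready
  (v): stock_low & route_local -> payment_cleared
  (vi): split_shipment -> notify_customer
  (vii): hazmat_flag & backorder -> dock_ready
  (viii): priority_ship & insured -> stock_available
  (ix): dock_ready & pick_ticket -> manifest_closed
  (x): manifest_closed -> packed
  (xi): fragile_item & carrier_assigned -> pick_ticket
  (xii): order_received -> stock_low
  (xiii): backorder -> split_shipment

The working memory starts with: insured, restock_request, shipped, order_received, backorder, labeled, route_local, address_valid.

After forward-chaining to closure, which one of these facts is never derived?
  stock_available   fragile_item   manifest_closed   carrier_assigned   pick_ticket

Round 1 fires (i), (iii), (xii), (xiii), giving carrier_assigned, fragile_item, stock_low, split_shipment.
Round 2 fires (iv), (v), (vi), (xi), giving dock_ready, payment_cleared, notify_customer, pick_ticket.
Round 3 fires (ix), giving manifest_closed.
Round 4 fires (x), giving packed.
Derived: carrier_assigned (round 1), pick_ticket (round 2), fragile_item (round 1), manifest_closed (round 3). stock_available never appears in any round.

stock_available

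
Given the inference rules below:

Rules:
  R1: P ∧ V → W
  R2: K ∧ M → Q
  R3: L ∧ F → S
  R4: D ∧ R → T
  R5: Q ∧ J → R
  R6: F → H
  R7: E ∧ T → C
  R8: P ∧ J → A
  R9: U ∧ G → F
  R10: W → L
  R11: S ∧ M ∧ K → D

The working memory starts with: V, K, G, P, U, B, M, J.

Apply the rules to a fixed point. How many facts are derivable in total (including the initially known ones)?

18

Round 1: R1 [P ∧ V → W]; R2 [K ∧ M → Q]; R8 [P ∧ J → A]; R9 [U ∧ G → F]. Adds W, Q, A, F.
Round 2: R5 [Q ∧ J → R]; R6 [F → H]; R10 [W → L]. Adds R, H, L.
Round 3: R3 [L ∧ F → S]. Adds S.
Round 4: R11 [S ∧ M ∧ K → D]. Adds D.
Round 5: R4 [D ∧ R → T]. Adds T.
Closure: {A, B, D, F, G, H, J, K, L, M, P, Q, R, S, T, U, V, W} — 18 facts.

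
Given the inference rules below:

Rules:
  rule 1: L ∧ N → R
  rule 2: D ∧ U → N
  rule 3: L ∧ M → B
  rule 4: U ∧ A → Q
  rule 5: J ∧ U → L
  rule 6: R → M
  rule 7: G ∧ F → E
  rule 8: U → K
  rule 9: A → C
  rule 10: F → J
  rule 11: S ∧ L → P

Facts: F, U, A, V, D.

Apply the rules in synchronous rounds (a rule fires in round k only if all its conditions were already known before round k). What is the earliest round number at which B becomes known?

Round 1 — rule 2, rule 4, rule 8, rule 9, rule 10, derive N, Q, K, C, J.
Round 2 — rule 5, derive L.
Round 3 — rule 1, derive R.
Round 4 — rule 6, derive M.
Round 5 — rule 3, derive B.
B first appears in round 5.

5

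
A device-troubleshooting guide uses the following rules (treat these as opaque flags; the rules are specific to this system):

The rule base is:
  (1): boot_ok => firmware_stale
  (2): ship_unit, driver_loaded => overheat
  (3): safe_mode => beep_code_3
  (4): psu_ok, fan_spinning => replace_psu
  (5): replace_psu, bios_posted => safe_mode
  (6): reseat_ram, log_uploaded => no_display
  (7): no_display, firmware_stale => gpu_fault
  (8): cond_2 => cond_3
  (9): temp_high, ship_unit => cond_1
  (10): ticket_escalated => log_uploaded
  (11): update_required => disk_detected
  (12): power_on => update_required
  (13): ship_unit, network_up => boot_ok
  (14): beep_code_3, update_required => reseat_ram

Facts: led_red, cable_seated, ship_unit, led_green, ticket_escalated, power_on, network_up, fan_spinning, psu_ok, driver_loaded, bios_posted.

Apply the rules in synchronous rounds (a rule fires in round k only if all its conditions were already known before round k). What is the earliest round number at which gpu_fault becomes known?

6

Round 1 — (2), (4), (10), (12), (13), derive overheat, replace_psu, log_uploaded, update_required, boot_ok.
Round 2 — (1), (5), (11), derive firmware_stale, safe_mode, disk_detected.
Round 3 — (3), derive beep_code_3.
Round 4 — (14), derive reseat_ram.
Round 5 — (6), derive no_display.
Round 6 — (7), derive gpu_fault.
gpu_fault first appears in round 6.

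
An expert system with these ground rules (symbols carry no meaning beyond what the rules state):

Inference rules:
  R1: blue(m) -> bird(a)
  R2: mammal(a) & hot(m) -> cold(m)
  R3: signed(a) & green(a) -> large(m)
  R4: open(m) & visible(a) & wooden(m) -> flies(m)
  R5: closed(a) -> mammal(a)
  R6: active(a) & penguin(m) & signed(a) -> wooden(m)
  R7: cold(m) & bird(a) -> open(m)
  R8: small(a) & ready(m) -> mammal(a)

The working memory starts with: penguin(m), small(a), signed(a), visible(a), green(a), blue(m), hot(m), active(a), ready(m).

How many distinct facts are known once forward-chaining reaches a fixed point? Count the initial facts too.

16

Round 1: R1 [blue(m) -> bird(a)]; R3 [signed(a) & green(a) -> large(m)]; R6 [active(a) & penguin(m) & signed(a) -> wooden(m)]; R8 [small(a) & ready(m) -> mammal(a)]. Adds bird(a), large(m), wooden(m), mammal(a).
Round 2: R2 [mammal(a) & hot(m) -> cold(m)]. Adds cold(m).
Round 3: R7 [cold(m) & bird(a) -> open(m)]. Adds open(m).
Round 4: R4 [open(m) & visible(a) & wooden(m) -> flies(m)]. Adds flies(m).
Closure: {active(a), bird(a), blue(m), cold(m), flies(m), green(a), hot(m), large(m), mammal(a), open(m), penguin(m), ready(m), signed(a), small(a), visible(a), wooden(m)} — 16 facts.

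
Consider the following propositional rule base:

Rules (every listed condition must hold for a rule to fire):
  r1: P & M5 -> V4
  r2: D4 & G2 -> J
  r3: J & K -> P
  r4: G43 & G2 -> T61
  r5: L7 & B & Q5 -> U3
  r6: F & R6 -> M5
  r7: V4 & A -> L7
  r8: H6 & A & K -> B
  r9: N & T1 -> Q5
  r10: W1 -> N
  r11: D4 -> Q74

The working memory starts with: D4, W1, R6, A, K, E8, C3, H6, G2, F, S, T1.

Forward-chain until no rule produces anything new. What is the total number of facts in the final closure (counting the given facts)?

22

Round 1: r2 [D4 & G2 -> J]; r6 [F & R6 -> M5]; r8 [H6 & A & K -> B]; r10 [W1 -> N]; r11 [D4 -> Q74]. Adds J, M5, B, N, Q74.
Round 2: r3 [J & K -> P]; r9 [N & T1 -> Q5]. Adds P, Q5.
Round 3: r1 [P & M5 -> V4]. Adds V4.
Round 4: r7 [V4 & A -> L7]. Adds L7.
Round 5: r5 [L7 & B & Q5 -> U3]. Adds U3.
Closure: {A, B, C3, D4, E8, F, G2, H6, J, K, L7, M5, N, P, Q5, Q74, R6, S, T1, U3, V4, W1} — 22 facts.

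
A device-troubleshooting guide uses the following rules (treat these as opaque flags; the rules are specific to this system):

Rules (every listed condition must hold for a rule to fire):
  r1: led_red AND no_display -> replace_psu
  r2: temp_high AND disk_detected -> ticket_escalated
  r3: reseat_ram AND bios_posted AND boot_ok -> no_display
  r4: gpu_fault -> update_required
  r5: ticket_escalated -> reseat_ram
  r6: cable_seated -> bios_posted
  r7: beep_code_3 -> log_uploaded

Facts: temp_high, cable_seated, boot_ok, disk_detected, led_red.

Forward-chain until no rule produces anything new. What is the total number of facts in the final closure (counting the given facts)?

Round 1 — r2, r6, derive ticket_escalated, bios_posted.
Round 2 — r5, derive reseat_ram.
Round 3 — r3, derive no_display.
Round 4 — r1, derive replace_psu.
Closure: {bios_posted, boot_ok, cable_seated, disk_detected, led_red, no_display, replace_psu, reseat_ram, temp_high, ticket_escalated} — 10 facts.

10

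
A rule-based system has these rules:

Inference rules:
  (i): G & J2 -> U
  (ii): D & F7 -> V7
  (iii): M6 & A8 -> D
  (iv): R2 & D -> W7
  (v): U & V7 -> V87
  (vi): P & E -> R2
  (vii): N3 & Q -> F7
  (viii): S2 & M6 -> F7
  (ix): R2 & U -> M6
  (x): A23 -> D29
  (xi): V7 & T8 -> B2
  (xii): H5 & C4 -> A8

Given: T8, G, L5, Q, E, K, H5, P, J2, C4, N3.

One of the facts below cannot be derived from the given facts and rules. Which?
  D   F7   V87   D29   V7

D29

Round 1 fires (i), (vi), (vii), (xii), giving U, R2, F7, A8.
Round 2 fires (ix), giving M6.
Round 3 fires (iii), giving D.
Round 4 fires (ii), (iv), giving V7, W7.
Round 5 fires (v), (xi), giving V87, B2.
Derived: F7 (round 1), D (round 3), V7 (round 4), V87 (round 5). D29 never appears in any round.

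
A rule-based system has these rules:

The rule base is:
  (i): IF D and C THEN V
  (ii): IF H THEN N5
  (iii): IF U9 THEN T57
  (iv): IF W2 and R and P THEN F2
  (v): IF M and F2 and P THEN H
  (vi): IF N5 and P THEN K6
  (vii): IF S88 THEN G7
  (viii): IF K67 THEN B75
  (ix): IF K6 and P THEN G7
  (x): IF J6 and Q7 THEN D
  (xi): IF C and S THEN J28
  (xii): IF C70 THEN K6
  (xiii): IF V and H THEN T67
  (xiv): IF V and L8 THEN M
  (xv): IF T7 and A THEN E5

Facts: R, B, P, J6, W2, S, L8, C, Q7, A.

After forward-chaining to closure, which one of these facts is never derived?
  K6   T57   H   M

T57

[1] (iv) [IF W2 and R and P THEN F2]; (x) [IF J6 and Q7 THEN D]; (xi) [IF C and S THEN J28]. ⇒ new: F2, D, J28.
[2] (i) [IF D and C THEN V]. ⇒ new: V.
[3] (xiv) [IF V and L8 THEN M]. ⇒ new: M.
[4] (v) [IF M and F2 and P THEN H]. ⇒ new: H.
[5] (ii) [IF H THEN N5]; (xiii) [IF V and H THEN T67]. ⇒ new: N5, T67.
[6] (vi) [IF N5 and P THEN K6]. ⇒ new: K6.
[7] (ix) [IF K6 and P THEN G7]. ⇒ new: G7.
Derived: K6 (round 6), H (round 4), M (round 3). T57 never appears in any round.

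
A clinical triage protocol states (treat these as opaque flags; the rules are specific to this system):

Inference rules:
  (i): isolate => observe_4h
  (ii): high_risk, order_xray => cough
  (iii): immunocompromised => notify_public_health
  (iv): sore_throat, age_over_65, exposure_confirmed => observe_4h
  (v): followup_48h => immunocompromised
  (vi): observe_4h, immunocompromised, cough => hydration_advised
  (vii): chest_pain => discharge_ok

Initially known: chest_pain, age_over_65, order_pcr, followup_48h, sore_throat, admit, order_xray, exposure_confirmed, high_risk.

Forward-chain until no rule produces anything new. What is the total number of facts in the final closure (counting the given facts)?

15

Round 1 fires (ii), (iv), (v), (vii), giving cough, observe_4h, immunocompromised, discharge_ok.
Round 2 fires (iii), (vi), giving notify_public_health, hydration_advised.
Closure: {admit, age_over_65, chest_pain, cough, discharge_ok, exposure_confirmed, followup_48h, high_risk, hydration_advised, immunocompromised, notify_public_health, observe_4h, order_pcr, order_xray, sore_throat} — 15 facts.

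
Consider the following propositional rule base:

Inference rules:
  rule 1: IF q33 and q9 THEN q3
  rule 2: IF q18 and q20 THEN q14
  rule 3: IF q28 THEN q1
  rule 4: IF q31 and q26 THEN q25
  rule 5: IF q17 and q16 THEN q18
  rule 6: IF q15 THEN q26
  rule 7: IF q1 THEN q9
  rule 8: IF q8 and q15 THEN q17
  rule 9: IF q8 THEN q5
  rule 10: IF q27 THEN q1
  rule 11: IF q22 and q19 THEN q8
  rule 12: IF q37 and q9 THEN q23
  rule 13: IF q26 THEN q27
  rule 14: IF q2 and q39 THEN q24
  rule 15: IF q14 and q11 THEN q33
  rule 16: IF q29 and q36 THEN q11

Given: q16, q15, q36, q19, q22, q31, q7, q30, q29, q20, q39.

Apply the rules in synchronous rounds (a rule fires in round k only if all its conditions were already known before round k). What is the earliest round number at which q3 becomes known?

Round 1 fires rule 6, rule 11, rule 16, giving q26, q8, q11.
Round 2 fires rule 4, rule 8, rule 9, rule 13, giving q25, q17, q5, q27.
Round 3 fires rule 5, rule 10, giving q18, q1.
Round 4 fires rule 2, rule 7, giving q14, q9.
Round 5 fires rule 15, giving q33.
Round 6 fires rule 1, giving q3.
q3 first appears in round 6.

6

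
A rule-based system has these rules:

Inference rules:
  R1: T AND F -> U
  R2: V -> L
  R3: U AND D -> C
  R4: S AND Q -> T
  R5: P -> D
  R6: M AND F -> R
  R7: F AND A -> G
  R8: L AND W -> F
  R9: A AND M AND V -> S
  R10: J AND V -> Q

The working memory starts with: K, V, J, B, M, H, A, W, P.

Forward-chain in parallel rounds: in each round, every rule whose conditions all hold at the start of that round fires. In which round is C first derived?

4

Round 1: R2 [V -> L]; R5 [P -> D]; R9 [A AND M AND V -> S]; R10 [J AND V -> Q]. New: L, D, S, Q.
Round 2: R4 [S AND Q -> T]; R8 [L AND W -> F]. New: T, F.
Round 3: R1 [T AND F -> U]; R6 [M AND F -> R]; R7 [F AND A -> G]. New: U, R, G.
Round 4: R3 [U AND D -> C]. New: C.
C first appears in round 4.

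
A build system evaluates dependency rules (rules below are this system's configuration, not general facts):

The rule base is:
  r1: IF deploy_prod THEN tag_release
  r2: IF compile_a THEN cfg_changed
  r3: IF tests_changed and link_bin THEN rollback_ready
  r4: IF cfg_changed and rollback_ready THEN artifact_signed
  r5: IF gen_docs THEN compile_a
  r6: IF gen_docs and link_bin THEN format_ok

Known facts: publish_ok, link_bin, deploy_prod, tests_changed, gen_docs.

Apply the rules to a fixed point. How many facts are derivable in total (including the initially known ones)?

11

[1] r1 [IF deploy_prod THEN tag_release]; r3 [IF tests_changed and link_bin THEN rollback_ready]; r5 [IF gen_docs THEN compile_a]; r6 [IF gen_docs and link_bin THEN format_ok]. ⇒ new: tag_release, rollback_ready, compile_a, format_ok.
[2] r2 [IF compile_a THEN cfg_changed]. ⇒ new: cfg_changed.
[3] r4 [IF cfg_changed and rollback_ready THEN artifact_signed]. ⇒ new: artifact_signed.
Closure: {artifact_signed, cfg_changed, compile_a, deploy_prod, format_ok, gen_docs, link_bin, publish_ok, rollback_ready, tag_release, tests_changed} — 11 facts.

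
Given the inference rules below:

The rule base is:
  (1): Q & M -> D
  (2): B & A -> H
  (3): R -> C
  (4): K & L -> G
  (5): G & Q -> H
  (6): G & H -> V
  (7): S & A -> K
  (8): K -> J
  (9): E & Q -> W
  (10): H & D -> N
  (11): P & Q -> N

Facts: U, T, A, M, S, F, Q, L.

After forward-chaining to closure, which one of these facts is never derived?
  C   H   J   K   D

C

Round 1: (1) [Q & M -> D]; (7) [S & A -> K]. Adds D, K.
Round 2: (4) [K & L -> G]; (8) [K -> J]. Adds G, J.
Round 3: (5) [G & Q -> H]. Adds H.
Round 4: (6) [G & H -> V]; (10) [H & D -> N]. Adds V, N.
Derived: H (round 3), D (round 1), J (round 2), K (round 1). C never appears in any round.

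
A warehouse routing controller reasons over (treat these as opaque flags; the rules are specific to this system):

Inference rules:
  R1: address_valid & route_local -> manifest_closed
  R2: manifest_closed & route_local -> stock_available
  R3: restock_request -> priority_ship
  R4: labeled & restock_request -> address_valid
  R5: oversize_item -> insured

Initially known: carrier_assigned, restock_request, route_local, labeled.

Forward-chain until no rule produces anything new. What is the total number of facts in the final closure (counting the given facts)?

[1] R3 [restock_request -> priority_ship]; R4 [labeled & restock_request -> address_valid]. ⇒ new: priority_ship, address_valid.
[2] R1 [address_valid & route_local -> manifest_closed]. ⇒ new: manifest_closed.
[3] R2 [manifest_closed & route_local -> stock_available]. ⇒ new: stock_available.
Closure: {address_valid, carrier_assigned, labeled, manifest_closed, priority_ship, restock_request, route_local, stock_available} — 8 facts.

8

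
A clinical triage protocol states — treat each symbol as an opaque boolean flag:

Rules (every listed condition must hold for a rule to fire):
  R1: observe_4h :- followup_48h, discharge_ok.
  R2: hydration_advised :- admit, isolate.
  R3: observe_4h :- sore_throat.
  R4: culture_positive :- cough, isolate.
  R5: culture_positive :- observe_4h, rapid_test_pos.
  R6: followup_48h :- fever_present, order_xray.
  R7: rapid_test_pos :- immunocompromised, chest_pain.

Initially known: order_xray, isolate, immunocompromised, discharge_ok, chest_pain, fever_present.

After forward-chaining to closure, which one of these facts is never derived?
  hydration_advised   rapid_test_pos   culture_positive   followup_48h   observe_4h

hydration_advised

[1] R6 [followup_48h :- fever_present, order_xray.]; R7 [rapid_test_pos :- immunocompromised, chest_pain.]. ⇒ new: followup_48h, rapid_test_pos.
[2] R1 [observe_4h :- followup_48h, discharge_ok.]. ⇒ new: observe_4h.
[3] R5 [culture_positive :- observe_4h, rapid_test_pos.]. ⇒ new: culture_positive.
Derived: rapid_test_pos (round 1), culture_positive (round 3), followup_48h (round 1), observe_4h (round 2). hydration_advised never appears in any round.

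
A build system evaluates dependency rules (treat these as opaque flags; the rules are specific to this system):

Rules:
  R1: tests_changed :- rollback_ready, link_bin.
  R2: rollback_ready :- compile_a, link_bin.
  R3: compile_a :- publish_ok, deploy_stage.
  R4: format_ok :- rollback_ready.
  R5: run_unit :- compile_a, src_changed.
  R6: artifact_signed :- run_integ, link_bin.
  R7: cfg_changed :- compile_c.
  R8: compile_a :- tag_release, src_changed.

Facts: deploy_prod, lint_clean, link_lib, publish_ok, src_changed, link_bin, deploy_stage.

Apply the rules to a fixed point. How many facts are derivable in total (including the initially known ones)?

Round 1: R3 [compile_a :- publish_ok, deploy_stage.]. New: compile_a.
Round 2: R2 [rollback_ready :- compile_a, link_bin.]; R5 [run_unit :- compile_a, src_changed.]. New: rollback_ready, run_unit.
Round 3: R1 [tests_changed :- rollback_ready, link_bin.]; R4 [format_ok :- rollback_ready.]. New: tests_changed, format_ok.
Closure: {compile_a, deploy_prod, deploy_stage, format_ok, link_bin, link_lib, lint_clean, publish_ok, rollback_ready, run_unit, src_changed, tests_changed} — 12 facts.

12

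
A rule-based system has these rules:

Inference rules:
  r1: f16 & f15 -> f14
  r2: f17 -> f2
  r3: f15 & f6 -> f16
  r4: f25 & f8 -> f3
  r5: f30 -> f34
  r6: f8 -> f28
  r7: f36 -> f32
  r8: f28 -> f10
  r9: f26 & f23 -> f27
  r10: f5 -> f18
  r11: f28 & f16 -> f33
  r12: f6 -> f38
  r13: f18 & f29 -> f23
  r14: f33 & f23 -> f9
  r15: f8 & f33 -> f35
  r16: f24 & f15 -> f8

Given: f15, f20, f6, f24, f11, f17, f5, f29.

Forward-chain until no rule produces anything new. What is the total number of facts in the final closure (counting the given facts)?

[1] r2 [f17 -> f2]; r3 [f15 & f6 -> f16]; r10 [f5 -> f18]; r12 [f6 -> f38]; r16 [f24 & f15 -> f8]. ⇒ new: f2, f16, f18, f38, f8.
[2] r1 [f16 & f15 -> f14]; r6 [f8 -> f28]; r13 [f18 & f29 -> f23]. ⇒ new: f14, f28, f23.
[3] r8 [f28 -> f10]; r11 [f28 & f16 -> f33]. ⇒ new: f10, f33.
[4] r14 [f33 & f23 -> f9]; r15 [f8 & f33 -> f35]. ⇒ new: f9, f35.
Closure: {f10, f11, f14, f15, f16, f17, f18, f2, f20, f23, f24, f28, f29, f33, f35, f38, f5, f6, f8, f9} — 20 facts.

20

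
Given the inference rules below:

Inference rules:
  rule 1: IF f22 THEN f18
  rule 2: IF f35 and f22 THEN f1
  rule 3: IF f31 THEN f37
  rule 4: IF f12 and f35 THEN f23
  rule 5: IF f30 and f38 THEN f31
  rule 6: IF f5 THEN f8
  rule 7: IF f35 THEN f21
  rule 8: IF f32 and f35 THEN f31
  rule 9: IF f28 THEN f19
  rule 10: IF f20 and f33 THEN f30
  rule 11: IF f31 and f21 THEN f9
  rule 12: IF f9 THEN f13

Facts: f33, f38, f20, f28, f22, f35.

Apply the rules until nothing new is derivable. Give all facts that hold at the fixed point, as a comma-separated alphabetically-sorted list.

f1, f13, f18, f19, f20, f21, f22, f28, f30, f31, f33, f35, f37, f38, f9

Round 1: rule 1 [IF f22 THEN f18]; rule 2 [IF f35 and f22 THEN f1]; rule 7 [IF f35 THEN f21]; rule 9 [IF f28 THEN f19]; rule 10 [IF f20 and f33 THEN f30]. New: f18, f1, f21, f19, f30.
Round 2: rule 5 [IF f30 and f38 THEN f31]. New: f31.
Round 3: rule 3 [IF f31 THEN f37]; rule 11 [IF f31 and f21 THEN f9]. New: f37, f9.
Round 4: rule 12 [IF f9 THEN f13]. New: f13.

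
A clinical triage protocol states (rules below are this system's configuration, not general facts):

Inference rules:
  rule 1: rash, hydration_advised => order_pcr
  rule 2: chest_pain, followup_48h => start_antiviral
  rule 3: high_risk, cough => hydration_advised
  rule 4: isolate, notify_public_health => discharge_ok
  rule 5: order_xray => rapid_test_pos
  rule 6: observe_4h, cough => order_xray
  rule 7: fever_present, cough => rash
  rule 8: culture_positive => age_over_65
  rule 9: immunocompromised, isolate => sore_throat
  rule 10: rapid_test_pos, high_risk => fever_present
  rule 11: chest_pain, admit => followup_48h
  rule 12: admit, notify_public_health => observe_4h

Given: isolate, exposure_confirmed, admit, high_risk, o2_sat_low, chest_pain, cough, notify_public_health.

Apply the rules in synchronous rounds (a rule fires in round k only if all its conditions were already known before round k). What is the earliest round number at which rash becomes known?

5

[1] rule 3 [high_risk, cough => hydration_advised]; rule 4 [isolate, notify_public_health => discharge_ok]; rule 11 [chest_pain, admit => followup_48h]; rule 12 [admit, notify_public_health => observe_4h]. ⇒ new: hydration_advised, discharge_ok, followup_48h, observe_4h.
[2] rule 2 [chest_pain, followup_48h => start_antiviral]; rule 6 [observe_4h, cough => order_xray]. ⇒ new: start_antiviral, order_xray.
[3] rule 5 [order_xray => rapid_test_pos]. ⇒ new: rapid_test_pos.
[4] rule 10 [rapid_test_pos, high_risk => fever_present]. ⇒ new: fever_present.
[5] rule 7 [fever_present, cough => rash]. ⇒ new: rash.
rash first appears in round 5.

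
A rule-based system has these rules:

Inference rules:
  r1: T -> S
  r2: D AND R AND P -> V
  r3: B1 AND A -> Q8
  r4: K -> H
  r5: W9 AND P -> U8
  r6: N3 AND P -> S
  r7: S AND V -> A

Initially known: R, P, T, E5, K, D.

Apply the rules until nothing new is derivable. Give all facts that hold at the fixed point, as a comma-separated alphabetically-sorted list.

A, D, E5, H, K, P, R, S, T, V

Round 1 — r1, r2, r4, derive S, V, H.
Round 2 — r7, derive A.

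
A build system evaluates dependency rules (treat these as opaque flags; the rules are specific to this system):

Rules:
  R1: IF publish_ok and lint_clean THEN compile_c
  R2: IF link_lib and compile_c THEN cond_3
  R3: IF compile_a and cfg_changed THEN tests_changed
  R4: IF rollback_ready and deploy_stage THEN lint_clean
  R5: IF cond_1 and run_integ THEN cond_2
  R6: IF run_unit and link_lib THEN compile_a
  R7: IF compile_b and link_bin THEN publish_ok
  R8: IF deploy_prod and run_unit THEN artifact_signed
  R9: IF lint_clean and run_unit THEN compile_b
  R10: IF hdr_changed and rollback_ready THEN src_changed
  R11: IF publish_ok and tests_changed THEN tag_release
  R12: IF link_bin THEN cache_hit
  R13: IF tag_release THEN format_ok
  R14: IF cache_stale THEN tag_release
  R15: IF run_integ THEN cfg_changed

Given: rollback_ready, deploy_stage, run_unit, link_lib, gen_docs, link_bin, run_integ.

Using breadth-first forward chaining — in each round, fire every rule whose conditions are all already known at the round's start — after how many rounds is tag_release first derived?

4

Round 1: R4 [IF rollback_ready and deploy_stage THEN lint_clean]; R6 [IF run_unit and link_lib THEN compile_a]; R12 [IF link_bin THEN cache_hit]; R15 [IF run_integ THEN cfg_changed]. Adds lint_clean, compile_a, cache_hit, cfg_changed.
Round 2: R3 [IF compile_a and cfg_changed THEN tests_changed]; R9 [IF lint_clean and run_unit THEN compile_b]. Adds tests_changed, compile_b.
Round 3: R7 [IF compile_b and link_bin THEN publish_ok]. Adds publish_ok.
Round 4: R1 [IF publish_ok and lint_clean THEN compile_c]; R11 [IF publish_ok and tests_changed THEN tag_release]. Adds compile_c, tag_release.
tag_release first appears in round 4.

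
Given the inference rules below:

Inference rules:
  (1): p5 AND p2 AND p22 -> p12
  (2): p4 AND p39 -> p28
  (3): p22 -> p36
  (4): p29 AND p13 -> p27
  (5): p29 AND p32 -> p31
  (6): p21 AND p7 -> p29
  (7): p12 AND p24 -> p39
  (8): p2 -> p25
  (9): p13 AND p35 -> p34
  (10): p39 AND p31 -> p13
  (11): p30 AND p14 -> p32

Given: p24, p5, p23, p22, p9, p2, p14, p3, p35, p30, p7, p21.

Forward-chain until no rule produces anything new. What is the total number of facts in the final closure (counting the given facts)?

Round 1: (1) [p5 AND p2 AND p22 -> p12]; (3) [p22 -> p36]; (6) [p21 AND p7 -> p29]; (8) [p2 -> p25]; (11) [p30 AND p14 -> p32]. New: p12, p36, p29, p25, p32.
Round 2: (5) [p29 AND p32 -> p31]; (7) [p12 AND p24 -> p39]. New: p31, p39.
Round 3: (10) [p39 AND p31 -> p13]. New: p13.
Round 4: (4) [p29 AND p13 -> p27]; (9) [p13 AND p35 -> p34]. New: p27, p34.
Closure: {p12, p13, p14, p2, p21, p22, p23, p24, p25, p27, p29, p3, p30, p31, p32, p34, p35, p36, p39, p5, p7, p9} — 22 facts.

22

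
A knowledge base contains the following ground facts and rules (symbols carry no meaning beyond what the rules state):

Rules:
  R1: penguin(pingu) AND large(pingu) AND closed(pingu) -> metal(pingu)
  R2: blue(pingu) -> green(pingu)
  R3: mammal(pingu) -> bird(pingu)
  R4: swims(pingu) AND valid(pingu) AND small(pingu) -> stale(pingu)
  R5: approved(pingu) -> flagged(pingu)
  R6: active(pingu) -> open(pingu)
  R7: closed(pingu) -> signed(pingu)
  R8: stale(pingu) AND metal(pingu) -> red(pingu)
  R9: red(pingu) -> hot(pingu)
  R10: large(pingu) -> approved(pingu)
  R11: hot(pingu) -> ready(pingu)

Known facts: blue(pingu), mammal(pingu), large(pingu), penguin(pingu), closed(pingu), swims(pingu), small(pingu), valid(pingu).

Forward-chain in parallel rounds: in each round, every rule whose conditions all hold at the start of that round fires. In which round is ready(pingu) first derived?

4

Round 1 — R1, R2, R3, R4, R7, R10, derive metal(pingu), green(pingu), bird(pingu), stale(pingu), signed(pingu), approved(pingu).
Round 2 — R5, R8, derive flagged(pingu), red(pingu).
Round 3 — R9, derive hot(pingu).
Round 4 — R11, derive ready(pingu).
ready(pingu) first appears in round 4.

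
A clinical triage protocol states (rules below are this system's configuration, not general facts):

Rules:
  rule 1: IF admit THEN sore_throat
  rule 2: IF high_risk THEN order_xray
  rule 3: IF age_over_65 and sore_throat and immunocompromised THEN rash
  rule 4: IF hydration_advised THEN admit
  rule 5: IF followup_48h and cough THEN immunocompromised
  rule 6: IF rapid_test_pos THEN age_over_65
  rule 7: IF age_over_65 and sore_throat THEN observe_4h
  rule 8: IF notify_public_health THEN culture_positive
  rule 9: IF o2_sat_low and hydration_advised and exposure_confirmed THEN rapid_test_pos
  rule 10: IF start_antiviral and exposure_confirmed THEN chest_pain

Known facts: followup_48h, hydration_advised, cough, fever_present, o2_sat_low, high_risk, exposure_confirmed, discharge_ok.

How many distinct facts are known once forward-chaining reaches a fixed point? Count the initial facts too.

Round 1 — rule 2, rule 4, rule 5, rule 9, derive order_xray, admit, immunocompromised, rapid_test_pos.
Round 2 — rule 1, rule 6, derive sore_throat, age_over_65.
Round 3 — rule 3, rule 7, derive rash, observe_4h.
Closure: {admit, age_over_65, cough, discharge_ok, exposure_confirmed, fever_present, followup_48h, high_risk, hydration_advised, immunocompromised, o2_sat_low, observe_4h, order_xray, rapid_test_pos, rash, sore_throat} — 16 facts.

16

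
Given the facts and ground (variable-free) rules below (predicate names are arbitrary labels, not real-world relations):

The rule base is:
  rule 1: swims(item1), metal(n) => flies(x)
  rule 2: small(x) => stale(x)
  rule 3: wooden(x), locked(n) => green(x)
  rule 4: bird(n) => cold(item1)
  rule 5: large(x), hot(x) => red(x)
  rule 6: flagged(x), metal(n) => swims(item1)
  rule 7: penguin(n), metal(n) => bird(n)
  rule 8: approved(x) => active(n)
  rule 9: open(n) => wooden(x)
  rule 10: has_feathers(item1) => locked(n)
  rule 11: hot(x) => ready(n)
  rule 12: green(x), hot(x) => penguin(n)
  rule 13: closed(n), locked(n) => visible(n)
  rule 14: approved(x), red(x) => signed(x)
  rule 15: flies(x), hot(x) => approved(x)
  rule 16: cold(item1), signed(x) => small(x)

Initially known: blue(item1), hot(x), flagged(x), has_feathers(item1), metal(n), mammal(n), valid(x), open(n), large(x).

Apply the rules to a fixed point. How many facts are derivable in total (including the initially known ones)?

[1] rule 5 [large(x), hot(x) => red(x)]; rule 6 [flagged(x), metal(n) => swims(item1)]; rule 9 [open(n) => wooden(x)]; rule 10 [has_feathers(item1) => locked(n)]; rule 11 [hot(x) => ready(n)]. ⇒ new: red(x), swims(item1), wooden(x), locked(n), ready(n).
[2] rule 1 [swims(item1), metal(n) => flies(x)]; rule 3 [wooden(x), locked(n) => green(x)]. ⇒ new: flies(x), green(x).
[3] rule 12 [green(x), hot(x) => penguin(n)]; rule 15 [flies(x), hot(x) => approved(x)]. ⇒ new: penguin(n), approved(x).
[4] rule 7 [penguin(n), metal(n) => bird(n)]; rule 8 [approved(x) => active(n)]; rule 14 [approved(x), red(x) => signed(x)]. ⇒ new: bird(n), active(n), signed(x).
[5] rule 4 [bird(n) => cold(item1)]. ⇒ new: cold(item1).
[6] rule 16 [cold(item1), signed(x) => small(x)]. ⇒ new: small(x).
[7] rule 2 [small(x) => stale(x)]. ⇒ new: stale(x).
Closure: {active(n), approved(x), bird(n), blue(item1), cold(item1), flagged(x), flies(x), green(x), has_feathers(item1), hot(x), large(x), locked(n), mammal(n), metal(n), open(n), penguin(n), ready(n), red(x), signed(x), small(x), stale(x), swims(item1), valid(x), wooden(x)} — 24 facts.

24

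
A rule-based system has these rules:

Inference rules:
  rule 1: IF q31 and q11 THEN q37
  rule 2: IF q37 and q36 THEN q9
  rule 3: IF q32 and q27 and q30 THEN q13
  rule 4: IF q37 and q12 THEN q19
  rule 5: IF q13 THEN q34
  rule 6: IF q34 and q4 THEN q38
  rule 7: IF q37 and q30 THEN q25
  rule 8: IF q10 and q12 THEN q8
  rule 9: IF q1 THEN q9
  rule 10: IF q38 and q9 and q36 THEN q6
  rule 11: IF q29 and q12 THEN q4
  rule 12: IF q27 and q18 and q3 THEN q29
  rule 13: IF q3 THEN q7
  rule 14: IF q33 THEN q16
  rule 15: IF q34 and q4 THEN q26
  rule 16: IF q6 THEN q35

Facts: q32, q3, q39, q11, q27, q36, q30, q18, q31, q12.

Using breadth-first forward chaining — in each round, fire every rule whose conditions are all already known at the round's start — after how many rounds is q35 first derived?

5

Round 1 fires rule 1, rule 3, rule 12, rule 13, giving q37, q13, q29, q7.
Round 2 fires rule 2, rule 4, rule 5, rule 7, rule 11, giving q9, q19, q34, q25, q4.
Round 3 fires rule 6, rule 15, giving q38, q26.
Round 4 fires rule 10, giving q6.
Round 5 fires rule 16, giving q35.
q35 first appears in round 5.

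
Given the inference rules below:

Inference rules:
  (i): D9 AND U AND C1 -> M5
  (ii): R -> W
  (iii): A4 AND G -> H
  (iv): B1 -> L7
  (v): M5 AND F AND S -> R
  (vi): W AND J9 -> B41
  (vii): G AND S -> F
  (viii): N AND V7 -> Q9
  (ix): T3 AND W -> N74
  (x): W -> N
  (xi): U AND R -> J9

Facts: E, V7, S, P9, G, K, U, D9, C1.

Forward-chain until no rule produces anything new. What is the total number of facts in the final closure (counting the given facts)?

Round 1: (i) [D9 AND U AND C1 -> M5]; (vii) [G AND S -> F]. Adds M5, F.
Round 2: (v) [M5 AND F AND S -> R]. Adds R.
Round 3: (ii) [R -> W]; (xi) [U AND R -> J9]. Adds W, J9.
Round 4: (vi) [W AND J9 -> B41]; (x) [W -> N]. Adds B41, N.
Round 5: (viii) [N AND V7 -> Q9]. Adds Q9.
Closure: {B41, C1, D9, E, F, G, J9, K, M5, N, P9, Q9, R, S, U, V7, W} — 17 facts.

17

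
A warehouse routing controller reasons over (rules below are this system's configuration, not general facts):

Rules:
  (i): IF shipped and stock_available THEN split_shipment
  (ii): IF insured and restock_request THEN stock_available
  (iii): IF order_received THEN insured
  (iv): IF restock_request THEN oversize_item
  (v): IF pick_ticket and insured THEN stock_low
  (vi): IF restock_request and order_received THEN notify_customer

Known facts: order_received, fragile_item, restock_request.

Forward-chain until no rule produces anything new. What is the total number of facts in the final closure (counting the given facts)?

Round 1 — (iii), (iv), (vi), derive insured, oversize_item, notify_customer.
Round 2 — (ii), derive stock_available.
Closure: {fragile_item, insured, notify_customer, order_received, oversize_item, restock_request, stock_available} — 7 facts.

7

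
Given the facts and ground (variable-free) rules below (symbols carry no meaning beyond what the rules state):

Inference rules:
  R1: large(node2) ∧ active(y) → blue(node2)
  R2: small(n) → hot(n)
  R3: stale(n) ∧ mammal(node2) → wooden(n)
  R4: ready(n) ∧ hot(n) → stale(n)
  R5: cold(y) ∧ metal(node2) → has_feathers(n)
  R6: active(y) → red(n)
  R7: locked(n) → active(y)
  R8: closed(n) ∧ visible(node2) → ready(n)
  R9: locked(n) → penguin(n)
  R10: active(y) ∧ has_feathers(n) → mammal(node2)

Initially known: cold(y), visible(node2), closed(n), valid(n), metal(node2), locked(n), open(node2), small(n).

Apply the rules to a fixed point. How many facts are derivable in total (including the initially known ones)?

17

Round 1: R2 [small(n) → hot(n)]; R5 [cold(y) ∧ metal(node2) → has_feathers(n)]; R7 [locked(n) → active(y)]; R8 [closed(n) ∧ visible(node2) → ready(n)]; R9 [locked(n) → penguin(n)]. Adds hot(n), has_feathers(n), active(y), ready(n), penguin(n).
Round 2: R4 [ready(n) ∧ hot(n) → stale(n)]; R6 [active(y) → red(n)]; R10 [active(y) ∧ has_feathers(n) → mammal(node2)]. Adds stale(n), red(n), mammal(node2).
Round 3: R3 [stale(n) ∧ mammal(node2) → wooden(n)]. Adds wooden(n).
Closure: {active(y), closed(n), cold(y), has_feathers(n), hot(n), locked(n), mammal(node2), metal(node2), open(node2), penguin(n), ready(n), red(n), small(n), stale(n), valid(n), visible(node2), wooden(n)} — 17 facts.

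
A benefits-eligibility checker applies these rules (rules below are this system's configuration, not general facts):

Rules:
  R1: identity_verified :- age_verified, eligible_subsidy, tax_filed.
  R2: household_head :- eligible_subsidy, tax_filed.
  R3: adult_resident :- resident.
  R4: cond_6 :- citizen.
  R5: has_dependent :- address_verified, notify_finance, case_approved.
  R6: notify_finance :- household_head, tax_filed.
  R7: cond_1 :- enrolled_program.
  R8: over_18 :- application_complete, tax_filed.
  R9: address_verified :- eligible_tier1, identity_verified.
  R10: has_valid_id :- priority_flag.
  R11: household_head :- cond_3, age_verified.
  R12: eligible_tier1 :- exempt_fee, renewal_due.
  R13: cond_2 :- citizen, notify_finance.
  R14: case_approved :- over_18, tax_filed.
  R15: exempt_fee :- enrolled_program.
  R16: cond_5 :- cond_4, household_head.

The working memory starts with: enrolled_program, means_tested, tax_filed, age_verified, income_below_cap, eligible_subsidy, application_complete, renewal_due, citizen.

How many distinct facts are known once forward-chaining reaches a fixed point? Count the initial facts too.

Round 1: R1 [identity_verified :- age_verified, eligible_subsidy, tax_filed.]; R2 [household_head :- eligible_subsidy, tax_filed.]; R4 [cond_6 :- citizen.]; R7 [cond_1 :- enrolled_program.]; R8 [over_18 :- application_complete, tax_filed.]; R15 [exempt_fee :- enrolled_program.]. Adds identity_verified, household_head, cond_6, cond_1, over_18, exempt_fee.
Round 2: R6 [notify_finance :- household_head, tax_filed.]; R12 [eligible_tier1 :- exempt_fee, renewal_due.]; R14 [case_approved :- over_18, tax_filed.]. Adds notify_finance, eligible_tier1, case_approved.
Round 3: R9 [address_verified :- eligible_tier1, identity_verified.]; R13 [cond_2 :- citizen, notify_finance.]. Adds address_verified, cond_2.
Round 4: R5 [has_dependent :- address_verified, notify_finance, case_approved.]. Adds has_dependent.
Closure: {address_verified, age_verified, application_complete, case_approved, citizen, cond_1, cond_2, cond_6, eligible_subsidy, eligible_tier1, enrolled_program, exempt_fee, has_dependent, household_head, identity_verified, income_below_cap, means_tested, notify_finance, over_18, renewal_due, tax_filed} — 21 facts.

21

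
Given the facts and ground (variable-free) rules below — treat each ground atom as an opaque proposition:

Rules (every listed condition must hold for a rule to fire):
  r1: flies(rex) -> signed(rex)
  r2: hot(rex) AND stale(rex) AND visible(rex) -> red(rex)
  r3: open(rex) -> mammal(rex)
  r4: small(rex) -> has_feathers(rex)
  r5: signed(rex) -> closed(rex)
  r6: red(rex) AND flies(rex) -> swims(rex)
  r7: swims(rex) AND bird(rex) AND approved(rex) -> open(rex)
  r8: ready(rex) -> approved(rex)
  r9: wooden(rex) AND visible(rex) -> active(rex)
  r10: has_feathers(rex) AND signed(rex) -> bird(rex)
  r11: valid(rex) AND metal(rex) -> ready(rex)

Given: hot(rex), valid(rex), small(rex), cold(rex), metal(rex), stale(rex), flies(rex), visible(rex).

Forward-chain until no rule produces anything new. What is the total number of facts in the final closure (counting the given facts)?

Round 1: r1 [flies(rex) -> signed(rex)]; r2 [hot(rex) AND stale(rex) AND visible(rex) -> red(rex)]; r4 [small(rex) -> has_feathers(rex)]; r11 [valid(rex) AND metal(rex) -> ready(rex)]. New: signed(rex), red(rex), has_feathers(rex), ready(rex).
Round 2: r5 [signed(rex) -> closed(rex)]; r6 [red(rex) AND flies(rex) -> swims(rex)]; r8 [ready(rex) -> approved(rex)]; r10 [has_feathers(rex) AND signed(rex) -> bird(rex)]. New: closed(rex), swims(rex), approved(rex), bird(rex).
Round 3: r7 [swims(rex) AND bird(rex) AND approved(rex) -> open(rex)]. New: open(rex).
Round 4: r3 [open(rex) -> mammal(rex)]. New: mammal(rex).
Closure: {approved(rex), bird(rex), closed(rex), cold(rex), flies(rex), has_feathers(rex), hot(rex), mammal(rex), metal(rex), open(rex), ready(rex), red(rex), signed(rex), small(rex), stale(rex), swims(rex), valid(rex), visible(rex)} — 18 facts.

18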